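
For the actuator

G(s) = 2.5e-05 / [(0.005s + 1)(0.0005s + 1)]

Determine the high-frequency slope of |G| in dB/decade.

-40 dB/decade

Each pole contributes −20 dB/decade at high frequency; each zero contributes +20 dB/decade.
Net: 0 zero(s) − 2 pole(s) → -40 dB/decade.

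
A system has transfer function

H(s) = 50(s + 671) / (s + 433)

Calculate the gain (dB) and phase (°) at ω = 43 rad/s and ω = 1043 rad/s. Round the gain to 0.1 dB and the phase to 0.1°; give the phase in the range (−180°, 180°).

At s = jω = j43:
zero (s+671): 671 + j43 → |·| = √(671²+43²) = √452090 ≈ 672.38, ∠ = arctan(43/671) ≈ 3.67°
pole (s+433): 433 + j43 → |·| = √(433²+43²) = √189338 ≈ 435.13, ∠ = arctan(43/433) ≈ 5.67°
|H| = 50 · 672.38 / 435.13 ≈ 77.262
Gain = 20 log₁₀(77.262) ≈ 37.76 dB
∠H = 3.67° − 5.67° = -2.00°

At s = jω = j1043:
zero (s+671): 671 + j1043 → |·| = √(671²+1043²) = √1538090 ≈ 1240.2, ∠ = arctan(1043/671) ≈ 57.25°
pole (s+433): 433 + j1043 → |·| = √(433²+1043²) = √1275338 ≈ 1129.3, ∠ = arctan(1043/433) ≈ 67.45°
|H| = 50 · 1240.2 / 1129.3 ≈ 54.91
Gain = 20 log₁₀(54.91) ≈ 34.79 dB
∠H = 57.25° − 67.45° = -10.20°

ω = 43: 37.8 dB, -2.0°; ω = 1043: 34.8 dB, -10.2°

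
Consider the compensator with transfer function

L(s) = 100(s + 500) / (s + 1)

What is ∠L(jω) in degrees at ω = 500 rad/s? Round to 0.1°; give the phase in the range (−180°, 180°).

-44.9°

At s = jω = j500:
zero (s+500): 500 + j500 → |·| = √(500²+500²) = √500000 ≈ 707.11, ∠ = arctan(500/500) ≈ 45.00°
pole (s+1): 1 + j500 → |·| = √(1²+500²) = √250001 ≈ 500, ∠ = arctan(500/1) ≈ 89.89°
∠L = 45.00° − 89.89° = -44.89°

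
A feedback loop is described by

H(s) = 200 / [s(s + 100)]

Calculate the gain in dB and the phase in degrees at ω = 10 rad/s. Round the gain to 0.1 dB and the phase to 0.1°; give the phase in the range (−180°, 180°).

-14.0 dB, -95.7°

At s = jω = j10:
pole (s+100): 100 + j10 → |·| = √(100²+10²) = √10100 ≈ 100.5, ∠ = arctan(10/100) ≈ 5.71°
pole at origin: |s| = 10, ∠ = 90.00° (in denominator)
|H| = 200 / 1005 ≈ 0.199
Gain = 20 log₁₀(0.199) ≈ -14.02 dB
∠H = 0.00° − 95.71° = -95.71°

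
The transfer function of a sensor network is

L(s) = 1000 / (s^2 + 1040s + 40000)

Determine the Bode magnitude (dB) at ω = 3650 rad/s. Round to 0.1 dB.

-82.8 dB

Substitute s = j3650:
Numerator: 1000 = 1000 + j0
Denominator: (j3650)^2 + 1040(j3650) + 40000 = -13282500 + j3796000
|N| = √(1000² + 0²) ≈ 1000, ∠N ≈ 0.00°
|D| = √(13282500² + 3796000²) ≈ 1.3814e+07, ∠D ≈ 164.05°
|L| = 1000 / 1.3814e+07 ≈ 7.239e-05
Gain = 20 log₁₀(7.239e-05) ≈ -82.81 dB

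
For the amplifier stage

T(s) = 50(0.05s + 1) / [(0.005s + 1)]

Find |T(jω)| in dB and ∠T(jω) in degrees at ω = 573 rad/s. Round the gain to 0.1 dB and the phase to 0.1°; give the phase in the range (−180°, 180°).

53.5 dB, 17.2°

At ω = 573 rad/s:
zero (1 + j573·0.05) = 1 + j28.65 → |·| ≈ 28.667, ∠ ≈ 88.00°
pole (1 + j573·0.005) = 1 + j2.865 → |·| ≈ 3.0345, ∠ ≈ 70.76°
|T| = 50 · 28.667 / (3.0345) ≈ 472.35
Gain = 20 log₁₀(472.35) ≈ 53.49 dB
∠T = (88.00°) − (70.76°) = 17.24°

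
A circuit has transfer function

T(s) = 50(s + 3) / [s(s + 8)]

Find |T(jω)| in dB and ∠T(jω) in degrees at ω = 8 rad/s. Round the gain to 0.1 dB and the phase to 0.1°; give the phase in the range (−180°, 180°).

13.5 dB, -65.6°

At s = jω = j8:
zero (s+3): 3 + j8 → |·| = √(3²+8²) = √73 ≈ 8.544, ∠ = arctan(8/3) ≈ 69.44°
pole (s+8): 8 + j8 → |·| = √(8²+8²) = √128 ≈ 11.314, ∠ = arctan(8/8) ≈ 45.00°
pole at origin: |s| = 8, ∠ = 90.00° (in denominator)
|T| = 50 · 8.544 / 90.512 ≈ 4.7198
Gain = 20 log₁₀(4.7198) ≈ 13.48 dB
∠T = 69.44° − 135.00° = -65.56°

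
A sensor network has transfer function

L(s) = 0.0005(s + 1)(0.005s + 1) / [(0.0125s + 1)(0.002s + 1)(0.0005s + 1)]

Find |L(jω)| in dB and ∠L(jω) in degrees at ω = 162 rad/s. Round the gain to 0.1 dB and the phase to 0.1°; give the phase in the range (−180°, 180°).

At ω = 162 rad/s:
zero (1 + j162·1) = 1 + j162 → |·| ≈ 162, ∠ ≈ 89.65°
zero (1 + j162·0.005) = 1 + j0.81 → |·| ≈ 1.2869, ∠ ≈ 39.01°
pole (1 + j162·0.0125) = 1 + j2.025 → |·| ≈ 2.2585, ∠ ≈ 63.72°
pole (1 + j162·0.002) = 1 + j0.324 → |·| ≈ 1.0512, ∠ ≈ 17.95°
pole (1 + j162·0.0005) = 1 + j0.081 → |·| ≈ 1.0033, ∠ ≈ 4.63°
|L| = 0.0005 · 162 · 1.2869 / (2.2585 · 1.0512 · 1.0033) ≈ 0.043762
Gain = 20 log₁₀(0.043762) ≈ -27.18 dB
∠L = (89.65° + 39.01°) − (63.72° + 17.95° + 4.63°) = 42.36°

-27.2 dB, 42.4°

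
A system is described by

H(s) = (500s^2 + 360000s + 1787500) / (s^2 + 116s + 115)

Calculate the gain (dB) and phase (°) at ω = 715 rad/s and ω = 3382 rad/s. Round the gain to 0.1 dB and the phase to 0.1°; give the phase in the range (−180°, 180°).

Substitute s = j715:
Numerator: 500(j715)^2 + 360000(j715) + 1787500 = -253825000 + j257400000
Denominator: (j715)^2 + 116(j715) + 115 = -511110 + j82940
|N| = √(253825000² + 257400000²) ≈ 3.615e+08, ∠N ≈ 134.60°
|D| = √(511110² + 82940²) ≈ 5.178e+05, ∠D ≈ 170.78°
|H| = 3.615e+08 / 5.178e+05 ≈ 698.15
Gain = 20 log₁₀(698.15) ≈ 56.88 dB
∠H = 134.60° − 170.78° = -36.18°

Substitute s = j3382:
Numerator: 500(j3382)^2 + 360000(j3382) + 1787500 = -5717174500 + j1217520000
Denominator: (j3382)^2 + 116(j3382) + 115 = -11437809 + j392312
|N| = √(5717174500² + 1217520000²) ≈ 5.8454e+09, ∠N ≈ 167.98°
|D| = √(11437809² + 392312²) ≈ 1.1445e+07, ∠D ≈ 178.04°
|H| = 5.8454e+09 / 1.1445e+07 ≈ 510.74
Gain = 20 log₁₀(510.74) ≈ 54.16 dB
∠H = 167.98° − 178.04° = -10.06°

ω = 715: 56.9 dB, -36.2°; ω = 3382: 54.2 dB, -10.1°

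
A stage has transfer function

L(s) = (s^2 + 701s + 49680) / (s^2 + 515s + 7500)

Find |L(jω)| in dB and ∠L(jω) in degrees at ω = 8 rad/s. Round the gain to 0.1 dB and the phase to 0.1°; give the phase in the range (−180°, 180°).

Substitute s = j8:
Numerator: (j8)^2 + 701(j8) + 49680 = 49616 + j5608
Denominator: (j8)^2 + 515(j8) + 7500 = 7436 + j4120
|N| = √(49616² + 5608²) ≈ 49932, ∠N ≈ 6.45°
|D| = √(7436² + 4120²) ≈ 8501.1, ∠D ≈ 28.99°
|L| = 49932 / 8501.1 ≈ 5.8736
Gain = 20 log₁₀(5.8736) ≈ 15.38 dB
∠L = 6.45° − 28.99° = -22.54°

15.4 dB, -22.5°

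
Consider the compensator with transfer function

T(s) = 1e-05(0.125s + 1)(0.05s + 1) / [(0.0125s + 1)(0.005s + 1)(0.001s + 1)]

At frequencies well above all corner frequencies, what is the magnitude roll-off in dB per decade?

Each pole contributes −20 dB/decade at high frequency; each zero contributes +20 dB/decade.
Net: 2 zero(s) − 3 pole(s) → -20 dB/decade.

-20 dB/decade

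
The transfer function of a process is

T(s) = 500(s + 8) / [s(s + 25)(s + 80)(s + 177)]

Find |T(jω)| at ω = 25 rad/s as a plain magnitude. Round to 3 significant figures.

At s = jω = j25:
zero (s+8): 8 + j25 → |·| = √(8²+25²) = √689 ≈ 26.249, ∠ = arctan(25/8) ≈ 72.26°
pole (s+25): 25 + j25 → |·| = √(25²+25²) = √1250 ≈ 35.355, ∠ = arctan(25/25) ≈ 45.00°
pole (s+80): 80 + j25 → |·| = √(80²+25²) = √7025 ≈ 83.815, ∠ = arctan(25/80) ≈ 17.35°
pole (s+177): 177 + j25 → |·| = √(177²+25²) = √31954 ≈ 178.76, ∠ = arctan(25/177) ≈ 8.04°
pole at origin: |s| = 25, ∠ = 90.00° (in denominator)
|T| = 500 · 26.249 / 1.3243e+07 ≈ 0.00099105

0.000991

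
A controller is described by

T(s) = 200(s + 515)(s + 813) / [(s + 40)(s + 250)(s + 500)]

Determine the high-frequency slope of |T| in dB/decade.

Each pole contributes −20 dB/decade at high frequency; each zero contributes +20 dB/decade.
Net: 2 zero(s) − 3 pole(s) → -20 dB/decade.

-20 dB/decade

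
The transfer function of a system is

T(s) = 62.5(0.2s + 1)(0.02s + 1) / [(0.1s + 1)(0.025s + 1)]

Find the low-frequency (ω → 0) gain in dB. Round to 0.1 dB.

35.9 dB

T(0) = 62.5 · 1 / 1 = 62.5
20 log₁₀(62.5) ≈ 35.92 dB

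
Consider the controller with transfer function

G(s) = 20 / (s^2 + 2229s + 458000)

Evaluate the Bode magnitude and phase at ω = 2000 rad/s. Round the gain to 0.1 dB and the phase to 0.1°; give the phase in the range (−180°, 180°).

-109.1 dB, -128.5°

Substitute s = j2000:
Numerator: 20 = 20 + j0
Denominator: (j2000)^2 + 2229(j2000) + 458000 = -3542000 + j4458000
|N| = √(20² + 0²) ≈ 20, ∠N ≈ 0.00°
|D| = √(3542000² + 4458000²) ≈ 5.6938e+06, ∠D ≈ 128.47°
|G| = 20 / 5.6938e+06 ≈ 3.5126e-06
Gain = 20 log₁₀(3.5126e-06) ≈ -109.09 dB
∠G = 0.00° − 128.47° = -128.47°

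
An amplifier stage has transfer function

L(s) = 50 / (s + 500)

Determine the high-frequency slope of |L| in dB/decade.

-20 dB/decade

Each pole contributes −20 dB/decade at high frequency; each zero contributes +20 dB/decade.
Net: 0 zero(s) − 1 pole(s) → -20 dB/decade.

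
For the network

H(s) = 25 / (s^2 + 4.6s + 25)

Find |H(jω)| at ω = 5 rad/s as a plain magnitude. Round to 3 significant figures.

1.09

At s = jω = j5:
quadratic: (j5)² + 4.6·j5 + 25 = 0 + j23 → |·| ≈ 23, ∠ ≈ 90.00°
|H| = 25 / 23 ≈ 1.087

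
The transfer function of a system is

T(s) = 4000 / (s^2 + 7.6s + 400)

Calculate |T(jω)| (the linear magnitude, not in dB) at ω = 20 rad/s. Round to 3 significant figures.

26.3

At s = jω = j20:
quadratic: (j20)² + 7.6·j20 + 400 = 0 + j152 → |·| ≈ 152, ∠ ≈ 90.00°
|T| = 4000 / 152 ≈ 26.316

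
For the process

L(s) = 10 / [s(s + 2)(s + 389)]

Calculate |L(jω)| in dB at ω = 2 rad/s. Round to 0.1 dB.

At s = jω = j2:
pole (s+2): 2 + j2 → |·| = √(2²+2²) = √8 ≈ 2.8284, ∠ = arctan(2/2) ≈ 45.00°
pole (s+389): 389 + j2 → |·| = √(389²+2²) = √151325 ≈ 389.01, ∠ = arctan(2/389) ≈ 0.29°
pole at origin: |s| = 2, ∠ = 90.00° (in denominator)
|L| = 10 / 2200.6 ≈ 0.0045442
Gain = 20 log₁₀(0.0045442) ≈ -46.85 dB

-46.9 dB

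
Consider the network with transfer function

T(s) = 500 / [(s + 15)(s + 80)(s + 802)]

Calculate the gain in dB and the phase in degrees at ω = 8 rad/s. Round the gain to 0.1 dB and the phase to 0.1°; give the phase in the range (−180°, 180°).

-66.8 dB, -34.4°

At s = jω = j8:
pole (s+15): 15 + j8 → |·| = √(15²+8²) = √289 ≈ 17, ∠ = arctan(8/15) ≈ 28.07°
pole (s+80): 80 + j8 → |·| = √(80²+8²) = √6464 ≈ 80.399, ∠ = arctan(8/80) ≈ 5.71°
pole (s+802): 802 + j8 → |·| = √(802²+8²) = √643268 ≈ 802.04, ∠ = arctan(8/802) ≈ 0.57°
|T| = 500 / 1.0962e+06 ≈ 0.00045612
Gain = 20 log₁₀(0.00045612) ≈ -66.82 dB
∠T = 0.00° − 34.35° = -34.35°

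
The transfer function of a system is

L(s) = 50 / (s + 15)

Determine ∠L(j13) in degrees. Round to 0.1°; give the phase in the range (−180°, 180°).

At s = jω = j13:
pole (s+15): 15 + j13 → |·| = √(15²+13²) = √394 ≈ 19.849, ∠ = arctan(13/15) ≈ 40.91°
∠L = 0.00° − 40.91° = -40.91°

-40.9°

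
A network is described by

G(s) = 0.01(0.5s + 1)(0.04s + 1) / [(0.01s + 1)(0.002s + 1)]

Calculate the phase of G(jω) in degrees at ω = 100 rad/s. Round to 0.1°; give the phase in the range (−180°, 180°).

At ω = 100 rad/s:
zero (1 + j100·0.5) = 1 + j50 → |·| ≈ 50.01, ∠ ≈ 88.85°
zero (1 + j100·0.04) = 1 + j4 → |·| ≈ 4.1231, ∠ ≈ 75.96°
pole (1 + j100·0.01) = 1 + j1 → |·| ≈ 1.4142, ∠ ≈ 45.00°
pole (1 + j100·0.002) = 1 + j0.2 → |·| ≈ 1.0198, ∠ ≈ 11.31°
∠G = (88.85° + 75.96°) − (45.00° + 11.31°) = 108.50°

108.5°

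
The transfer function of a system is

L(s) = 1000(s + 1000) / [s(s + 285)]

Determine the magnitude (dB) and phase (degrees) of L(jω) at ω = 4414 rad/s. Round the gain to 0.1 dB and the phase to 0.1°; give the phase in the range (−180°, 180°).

-12.7 dB, -99.1°

At s = jω = j4414:
zero (s+1000): 1000 + j4414 → |·| = √(1000²+4414²) = √20483396 ≈ 4525.9, ∠ = arctan(4414/1000) ≈ 77.24°
pole (s+285): 285 + j4414 → |·| = √(285²+4414²) = √19564621 ≈ 4423.2, ∠ = arctan(4414/285) ≈ 86.31°
pole at origin: |s| = 4414, ∠ = 90.00° (in denominator)
|L| = 1000 · 4525.9 / 1.9524e+07 ≈ 0.23181
Gain = 20 log₁₀(0.23181) ≈ -12.70 dB
∠L = 77.24° − 176.31° = -99.07°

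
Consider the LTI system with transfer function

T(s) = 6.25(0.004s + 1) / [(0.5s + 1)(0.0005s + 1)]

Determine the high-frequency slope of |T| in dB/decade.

-20 dB/decade

Each pole contributes −20 dB/decade at high frequency; each zero contributes +20 dB/decade.
Net: 1 zero(s) − 2 pole(s) → -20 dB/decade.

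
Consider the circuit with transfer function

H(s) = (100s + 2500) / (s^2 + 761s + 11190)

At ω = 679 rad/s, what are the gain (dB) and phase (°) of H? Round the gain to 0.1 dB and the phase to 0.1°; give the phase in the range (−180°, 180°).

Substitute s = j679:
Numerator: 100(j679) + 2500 = 2500 + j67900
Denominator: (j679)^2 + 761(j679) + 11190 = -449851 + j516719
|N| = √(2500² + 67900²) ≈ 67946, ∠N ≈ 87.89°
|D| = √(449851² + 516719²) ≈ 6.851e+05, ∠D ≈ 131.04°
|H| = 67946 / 6.851e+05 ≈ 0.099177
Gain = 20 log₁₀(0.099177) ≈ -20.07 dB
∠H = 87.89° − 131.04° = -43.15°

-20.1 dB, -43.2°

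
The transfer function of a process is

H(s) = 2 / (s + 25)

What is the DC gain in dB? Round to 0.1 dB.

H(0) = 2 / (25) = 0.08
20 log₁₀(0.08) ≈ -21.94 dB

-21.9 dB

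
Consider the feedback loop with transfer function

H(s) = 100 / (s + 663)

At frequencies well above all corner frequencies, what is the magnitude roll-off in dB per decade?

-20 dB/decade

Each pole contributes −20 dB/decade at high frequency; each zero contributes +20 dB/decade.
Net: 0 zero(s) − 1 pole(s) → -20 dB/decade.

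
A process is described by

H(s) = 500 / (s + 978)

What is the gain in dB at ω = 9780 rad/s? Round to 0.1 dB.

Substitute s = j9780:
Numerator: 500 = 500 + j0
Denominator: (j9780) + 978 = 978 + j9780
|N| = √(500² + 0²) ≈ 500, ∠N ≈ 0.00°
|D| = √(978² + 9780²) ≈ 9828.8, ∠D ≈ 84.29°
|H| = 500 / 9828.8 ≈ 0.050871
Gain = 20 log₁₀(0.050871) ≈ -25.87 dB

-25.9 dB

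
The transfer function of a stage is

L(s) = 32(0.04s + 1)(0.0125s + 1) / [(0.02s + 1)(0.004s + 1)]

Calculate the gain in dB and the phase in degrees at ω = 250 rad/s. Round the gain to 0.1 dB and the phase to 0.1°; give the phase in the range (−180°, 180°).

At ω = 250 rad/s:
zero (1 + j250·0.04) = 1 + j10 → |·| ≈ 10.05, ∠ ≈ 84.29°
zero (1 + j250·0.0125) = 1 + j3.125 → |·| ≈ 3.2811, ∠ ≈ 72.26°
pole (1 + j250·0.02) = 1 + j5 → |·| ≈ 5.099, ∠ ≈ 78.69°
pole (1 + j250·0.004) = 1 + j1 → |·| ≈ 1.4142, ∠ ≈ 45.00°
|L| = 32 · 10.05 · 3.2811 / (5.099 · 1.4142) ≈ 146.33
Gain = 20 log₁₀(146.33) ≈ 43.31 dB
∠L = (84.29° + 72.26°) − (78.69° + 45.00°) = 32.86°

43.3 dB, 32.9°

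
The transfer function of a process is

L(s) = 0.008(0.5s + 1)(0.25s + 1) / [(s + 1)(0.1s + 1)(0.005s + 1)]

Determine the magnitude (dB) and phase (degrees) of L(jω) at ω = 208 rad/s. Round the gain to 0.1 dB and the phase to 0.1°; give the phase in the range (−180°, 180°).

-43.2 dB, -44.7°

At ω = 208 rad/s:
zero (1 + j208·0.5) = 1 + j104 → |·| ≈ 104, ∠ ≈ 89.45°
zero (1 + j208·0.25) = 1 + j52 → |·| ≈ 52.01, ∠ ≈ 88.90°
pole (1 + j208·1) = 1 + j208 → |·| ≈ 208, ∠ ≈ 89.72°
pole (1 + j208·0.1) = 1 + j20.8 → |·| ≈ 20.824, ∠ ≈ 87.25°
pole (1 + j208·0.005) = 1 + j1.04 → |·| ≈ 1.4428, ∠ ≈ 46.12°
|L| = 0.008 · 104 · 52.01 / (208 · 20.824 · 1.4428) ≈ 0.0069243
Gain = 20 log₁₀(0.0069243) ≈ -43.19 dB
∠L = (89.45° + 88.90°) − (89.72° + 87.25° + 46.12°) = -44.74°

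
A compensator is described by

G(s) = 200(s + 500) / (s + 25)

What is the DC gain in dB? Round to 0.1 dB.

72.0 dB

G(0) = 200·500 / (25) = 4000
20 log₁₀(4000) ≈ 72.04 dB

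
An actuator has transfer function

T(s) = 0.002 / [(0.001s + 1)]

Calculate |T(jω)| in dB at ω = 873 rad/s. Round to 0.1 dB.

At ω = 873 rad/s:
pole (1 + j873·0.001) = 1 + j0.873 → |·| ≈ 1.3275, ∠ ≈ 41.12°
|T| = 0.002 · 1 / (1.3275) ≈ 0.0015066
Gain = 20 log₁₀(0.0015066) ≈ -56.44 dB

-56.4 dB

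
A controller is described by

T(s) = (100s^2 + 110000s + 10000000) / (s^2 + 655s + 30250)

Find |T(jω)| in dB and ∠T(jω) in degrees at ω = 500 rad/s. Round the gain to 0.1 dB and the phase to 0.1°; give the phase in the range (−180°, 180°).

43.2 dB, -18.6°

Substitute s = j500:
Numerator: 100(j500)^2 + 110000(j500) + 10000000 = -15000000 + j55000000
Denominator: (j500)^2 + 655(j500) + 30250 = -219750 + j327500
|N| = √(15000000² + 55000000²) ≈ 5.7009e+07, ∠N ≈ 105.26°
|D| = √(219750² + 327500²) ≈ 3.9439e+05, ∠D ≈ 123.86°
|T| = 5.7009e+07 / 3.9439e+05 ≈ 144.55
Gain = 20 log₁₀(144.55) ≈ 43.20 dB
∠T = 105.26° − 123.86° = -18.60°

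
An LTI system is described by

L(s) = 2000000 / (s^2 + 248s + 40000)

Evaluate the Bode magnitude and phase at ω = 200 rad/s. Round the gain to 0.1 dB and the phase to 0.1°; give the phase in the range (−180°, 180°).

32.1 dB, -90.0°

At s = jω = j200:
quadratic: (j200)² + 248·j200 + 40000 = 0 + j49600 → |·| ≈ 49600, ∠ ≈ 90.00°
|L| = 2000000 / 49600 ≈ 40.323
Gain = 20 log₁₀(40.323) ≈ 32.11 dB
∠L = 0.00° − 90.00° = -90.00°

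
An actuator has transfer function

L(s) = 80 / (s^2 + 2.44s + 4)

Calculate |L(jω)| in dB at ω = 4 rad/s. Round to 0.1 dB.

14.3 dB

At s = jω = j4:
quadratic: (j4)² + 2.44·j4 + 4 = -12 + j9.76 → |·| ≈ 15.468, ∠ ≈ 140.88°
|L| = 80 / 15.468 ≈ 5.172
Gain = 20 log₁₀(5.172) ≈ 14.27 dB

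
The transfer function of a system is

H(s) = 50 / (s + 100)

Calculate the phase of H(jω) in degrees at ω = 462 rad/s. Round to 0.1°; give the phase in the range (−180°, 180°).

-77.8°

Substitute s = j462:
Numerator: 50 = 50 + j0
Denominator: (j462) + 100 = 100 + j462
|N| = √(50² + 0²) ≈ 50, ∠N ≈ 0.00°
|D| = √(100² + 462²) ≈ 472.7, ∠D ≈ 77.79°
∠H = 0.00° − 77.79° = -77.79°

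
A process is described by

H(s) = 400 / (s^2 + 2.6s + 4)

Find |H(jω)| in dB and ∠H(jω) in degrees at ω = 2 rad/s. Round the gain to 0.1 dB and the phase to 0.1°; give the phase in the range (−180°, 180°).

37.7 dB, -90.0°

At s = jω = j2:
quadratic: (j2)² + 2.6·j2 + 4 = 0 + j5.2 → |·| ≈ 5.2, ∠ ≈ 90.00°
|H| = 400 / 5.2 ≈ 76.923
Gain = 20 log₁₀(76.923) ≈ 37.72 dB
∠H = 0.00° − 90.00° = -90.00°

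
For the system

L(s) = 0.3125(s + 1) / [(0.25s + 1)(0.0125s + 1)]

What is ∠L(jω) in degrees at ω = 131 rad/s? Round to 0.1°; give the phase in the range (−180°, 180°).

-57.3°

At ω = 131 rad/s:
zero (1 + j131·1) = 1 + j131 → |·| ≈ 131, ∠ ≈ 89.56°
pole (1 + j131·0.25) = 1 + j32.75 → |·| ≈ 32.765, ∠ ≈ 88.25°
pole (1 + j131·0.0125) = 1 + j1.6375 → |·| ≈ 1.9187, ∠ ≈ 58.59°
∠L = (89.56°) − (88.25° + 58.59°) = -57.28°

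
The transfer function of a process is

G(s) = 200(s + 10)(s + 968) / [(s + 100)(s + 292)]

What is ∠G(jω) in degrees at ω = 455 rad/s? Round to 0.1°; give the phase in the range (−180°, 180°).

-21.0°

At s = jω = j455:
zero (s+10): 10 + j455 → |·| = √(10²+455²) = √207125 ≈ 455.11, ∠ = arctan(455/10) ≈ 88.74°
zero (s+968): 968 + j455 → |·| = √(968²+455²) = √1144049 ≈ 1069.6, ∠ = arctan(455/968) ≈ 25.18°
pole (s+100): 100 + j455 → |·| = √(100²+455²) = √217025 ≈ 465.86, ∠ = arctan(455/100) ≈ 77.60°
pole (s+292): 292 + j455 → |·| = √(292²+455²) = √292289 ≈ 540.64, ∠ = arctan(455/292) ≈ 57.31°
∠G = 113.92° − 134.91° = -20.99°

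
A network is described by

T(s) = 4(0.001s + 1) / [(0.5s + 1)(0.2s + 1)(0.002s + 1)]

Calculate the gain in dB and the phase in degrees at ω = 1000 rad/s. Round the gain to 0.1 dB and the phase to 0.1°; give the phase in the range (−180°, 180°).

At ω = 1000 rad/s:
zero (1 + j1000·0.001) = 1 + j1 → |·| ≈ 1.4142, ∠ ≈ 45.00°
pole (1 + j1000·0.5) = 1 + j500 → |·| ≈ 500, ∠ ≈ 89.89°
pole (1 + j1000·0.2) = 1 + j200 → |·| ≈ 200, ∠ ≈ 89.71°
pole (1 + j1000·0.002) = 1 + j2 → |·| ≈ 2.2361, ∠ ≈ 63.43°
|T| = 4 · 1.4142 / (500 · 200 · 2.2361) ≈ 2.5298e-05
Gain = 20 log₁₀(2.5298e-05) ≈ -91.94 dB
∠T = (45.00°) − (89.89° + 89.71° + 63.43°) = -198.03° ≡ 161.97° (principal value)

-91.9 dB, 162.0°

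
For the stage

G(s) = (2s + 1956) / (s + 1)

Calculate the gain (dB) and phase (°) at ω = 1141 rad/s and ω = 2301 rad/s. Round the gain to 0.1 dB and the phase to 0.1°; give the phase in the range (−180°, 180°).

ω = 1141: 8.4 dB, -40.6°; ω = 2301: 6.7 dB, -23.0°

Substitute s = j1141:
Numerator: 2(j1141) + 1956 = 1956 + j2282
Denominator: (j1141) + 1 = 1 + j1141
|N| = √(1956² + 2282²) ≈ 3005.6, ∠N ≈ 49.40°
|D| = √(1² + 1141²) ≈ 1141, ∠D ≈ 89.95°
|G| = 3005.6 / 1141 ≈ 2.6342
Gain = 20 log₁₀(2.6342) ≈ 8.41 dB
∠G = 49.40° − 89.95° = -40.55°

Substitute s = j2301:
Numerator: 2(j2301) + 1956 = 1956 + j4602
Denominator: (j2301) + 1 = 1 + j2301
|N| = √(1956² + 4602²) ≈ 5000.4, ∠N ≈ 66.97°
|D| = √(1² + 2301²) ≈ 2301, ∠D ≈ 89.98°
|G| = 5000.4 / 2301 ≈ 2.1731
Gain = 20 log₁₀(2.1731) ≈ 6.74 dB
∠G = 66.97° − 89.98° = -23.01°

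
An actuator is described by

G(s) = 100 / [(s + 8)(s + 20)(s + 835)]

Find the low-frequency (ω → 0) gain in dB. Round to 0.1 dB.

G(0) = 100 / (8·20·835) ≈ 0.0007485
20 log₁₀(0.0007485) ≈ -62.52 dB

-62.5 dB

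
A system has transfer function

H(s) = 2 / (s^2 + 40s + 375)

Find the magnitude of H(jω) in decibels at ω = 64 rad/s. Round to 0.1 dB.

-67.1 dB

Substitute s = j64:
Numerator: 2 = 2 + j0
Denominator: (j64)^2 + 40(j64) + 375 = -3721 + j2560
|N| = √(2² + 0²) ≈ 2, ∠N ≈ 0.00°
|D| = √(3721² + 2560²) ≈ 4516.6, ∠D ≈ 145.47°
|H| = 2 / 4516.6 ≈ 0.00044281
Gain = 20 log₁₀(0.00044281) ≈ -67.08 dB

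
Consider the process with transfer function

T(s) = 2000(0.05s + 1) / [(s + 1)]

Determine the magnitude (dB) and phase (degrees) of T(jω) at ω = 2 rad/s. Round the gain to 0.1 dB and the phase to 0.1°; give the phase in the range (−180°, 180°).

At ω = 2 rad/s:
zero (1 + j2·0.05) = 1 + j0.1 → |·| ≈ 1.005, ∠ ≈ 5.71°
pole (1 + j2·1) = 1 + j2 → |·| ≈ 2.2361, ∠ ≈ 63.43°
|T| = 2000 · 1.005 / (2.2361) ≈ 898.89
Gain = 20 log₁₀(898.89) ≈ 59.07 dB
∠T = (5.71°) − (63.43°) = -57.72°

59.1 dB, -57.7°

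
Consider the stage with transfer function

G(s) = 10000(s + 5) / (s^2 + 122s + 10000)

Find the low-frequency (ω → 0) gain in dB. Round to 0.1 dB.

G(0) = 10000·5 / 10000 = 5
20 log₁₀(5) ≈ 13.98 dB

14.0 dB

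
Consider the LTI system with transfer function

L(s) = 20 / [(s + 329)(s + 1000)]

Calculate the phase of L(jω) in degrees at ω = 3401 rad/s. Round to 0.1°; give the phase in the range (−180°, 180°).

At s = jω = j3401:
pole (s+329): 329 + j3401 → |·| = √(329²+3401²) = √11675042 ≈ 3416.9, ∠ = arctan(3401/329) ≈ 84.47°
pole (s+1000): 1000 + j3401 → |·| = √(1000²+3401²) = √12566801 ≈ 3545, ∠ = arctan(3401/1000) ≈ 73.62°
∠L = 0.00° − 158.09° = -158.09°

-158.1°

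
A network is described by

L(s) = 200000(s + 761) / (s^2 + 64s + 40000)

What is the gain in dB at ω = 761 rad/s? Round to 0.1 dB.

At s = jω = j761:
zero (s+761): 761 + j761 → |·| = √(761²+761²) = √1158242 ≈ 1076.2, ∠ = arctan(761/761) ≈ 45.00°
quadratic: (j761)² + 64·j761 + 40000 = -539121 + j48704 → |·| ≈ 5.4132e+05, ∠ ≈ 174.84°
|L| = 200000 · 1076.2 / 5.4132e+05 ≈ 397.62
Gain = 20 log₁₀(397.62) ≈ 51.99 dB

52.0 dB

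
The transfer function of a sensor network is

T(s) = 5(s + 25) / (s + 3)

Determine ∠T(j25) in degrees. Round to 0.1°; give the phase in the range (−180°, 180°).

At s = jω = j25:
zero (s+25): 25 + j25 → |·| = √(25²+25²) = √1250 ≈ 35.355, ∠ = arctan(25/25) ≈ 45.00°
pole (s+3): 3 + j25 → |·| = √(3²+25²) = √634 ≈ 25.179, ∠ = arctan(25/3) ≈ 83.16°
∠T = 45.00° − 83.16° = -38.16°

-38.2°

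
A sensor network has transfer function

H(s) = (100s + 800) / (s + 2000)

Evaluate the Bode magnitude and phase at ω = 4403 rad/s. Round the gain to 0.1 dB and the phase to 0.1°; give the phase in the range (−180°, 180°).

Substitute s = j4403:
Numerator: 100(j4403) + 800 = 800 + j440300
Denominator: (j4403) + 2000 = 2000 + j4403
|N| = √(800² + 440300²) ≈ 4.403e+05, ∠N ≈ 89.90°
|D| = √(2000² + 4403²) ≈ 4835.9, ∠D ≈ 65.57°
|H| = 4.403e+05 / 4835.9 ≈ 91.048
Gain = 20 log₁₀(91.048) ≈ 39.19 dB
∠H = 89.90° − 65.57° = 24.33°

39.2 dB, 24.3°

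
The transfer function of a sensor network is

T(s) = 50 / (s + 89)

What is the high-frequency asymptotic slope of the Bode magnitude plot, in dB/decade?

-20 dB/decade

Each pole contributes −20 dB/decade at high frequency; each zero contributes +20 dB/decade.
Net: 0 zero(s) − 1 pole(s) → -20 dB/decade.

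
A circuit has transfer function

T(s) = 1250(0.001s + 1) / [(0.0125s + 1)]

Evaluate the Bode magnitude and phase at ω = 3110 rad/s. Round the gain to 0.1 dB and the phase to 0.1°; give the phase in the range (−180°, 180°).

At ω = 3110 rad/s:
zero (1 + j3110·0.001) = 1 + j3.11 → |·| ≈ 3.2668, ∠ ≈ 72.18°
pole (1 + j3110·0.0125) = 1 + j38.875 → |·| ≈ 38.888, ∠ ≈ 88.53°
|T| = 1250 · 3.2668 / (38.888) ≈ 105.01
Gain = 20 log₁₀(105.01) ≈ 40.42 dB
∠T = (72.18°) − (88.53°) = -16.35°

40.4 dB, -16.4°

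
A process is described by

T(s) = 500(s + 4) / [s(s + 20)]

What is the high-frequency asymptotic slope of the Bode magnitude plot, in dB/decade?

-20 dB/decade

Each pole contributes −20 dB/decade at high frequency; each zero contributes +20 dB/decade.
Net: 1 zero(s) − 2 pole(s) → -20 dB/decade.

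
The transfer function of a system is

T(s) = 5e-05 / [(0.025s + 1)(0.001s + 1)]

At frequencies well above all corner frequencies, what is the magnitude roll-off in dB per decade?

-40 dB/decade

Each pole contributes −20 dB/decade at high frequency; each zero contributes +20 dB/decade.
Net: 0 zero(s) − 2 pole(s) → -40 dB/decade.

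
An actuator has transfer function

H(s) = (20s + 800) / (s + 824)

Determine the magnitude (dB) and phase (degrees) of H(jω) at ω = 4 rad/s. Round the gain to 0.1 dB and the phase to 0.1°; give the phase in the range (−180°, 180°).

Substitute s = j4:
Numerator: 20(j4) + 800 = 800 + j80
Denominator: (j4) + 824 = 824 + j4
|N| = √(800² + 80²) ≈ 803.99, ∠N ≈ 5.71°
|D| = √(824² + 4²) ≈ 824.01, ∠D ≈ 0.28°
|H| = 803.99 / 824.01 ≈ 0.9757
Gain = 20 log₁₀(0.9757) ≈ -0.21 dB
∠H = 5.71° − 0.28° = 5.43°

-0.2 dB, 5.4°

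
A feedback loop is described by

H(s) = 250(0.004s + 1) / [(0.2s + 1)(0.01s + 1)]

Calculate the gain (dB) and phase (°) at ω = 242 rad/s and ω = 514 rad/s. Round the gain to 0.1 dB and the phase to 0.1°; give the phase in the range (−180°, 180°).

ω = 242: 8.8 dB, -112.3°; ω = 514: 0.5 dB, -104.4°

At ω = 242 rad/s:
zero (1 + j242·0.004) = 1 + j0.968 → |·| ≈ 1.3918, ∠ ≈ 44.07°
pole (1 + j242·0.2) = 1 + j48.4 → |·| ≈ 48.41, ∠ ≈ 88.82°
pole (1 + j242·0.01) = 1 + j2.42 → |·| ≈ 2.6185, ∠ ≈ 67.55°
|H| = 250 · 1.3918 / (48.41 · 2.6185) ≈ 2.7449
Gain = 20 log₁₀(2.7449) ≈ 8.77 dB
∠H = (44.07°) − (88.82° + 67.55°) = -112.30°

At ω = 514 rad/s:
zero (1 + j514·0.004) = 1 + j2.056 → |·| ≈ 2.2863, ∠ ≈ 64.06°
pole (1 + j514·0.2) = 1 + j102.8 → |·| ≈ 102.8, ∠ ≈ 89.44°
pole (1 + j514·0.01) = 1 + j5.14 → |·| ≈ 5.2364, ∠ ≈ 78.99°
|H| = 250 · 2.2863 / (102.8 · 5.2364) ≈ 1.0618
Gain = 20 log₁₀(1.0618) ≈ 0.52 dB
∠H = (64.06°) − (89.44° + 78.99°) = -104.37°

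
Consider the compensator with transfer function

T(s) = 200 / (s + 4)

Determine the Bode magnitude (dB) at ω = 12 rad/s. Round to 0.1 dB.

24.0 dB

Substitute s = j12:
Numerator: 200 = 200 + j0
Denominator: (j12) + 4 = 4 + j12
|N| = √(200² + 0²) ≈ 200, ∠N ≈ 0.00°
|D| = √(4² + 12²) ≈ 12.649, ∠D ≈ 71.57°
|T| = 200 / 12.649 ≈ 15.812
Gain = 20 log₁₀(15.812) ≈ 23.98 dB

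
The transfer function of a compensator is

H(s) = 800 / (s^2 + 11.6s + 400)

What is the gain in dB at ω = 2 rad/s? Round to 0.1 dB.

At s = jω = j2:
quadratic: (j2)² + 11.6·j2 + 400 = 396 + j23.2 → |·| ≈ 396.68, ∠ ≈ 3.35°
|H| = 800 / 396.68 ≈ 2.0167
Gain = 20 log₁₀(2.0167) ≈ 6.09 dB

6.1 dB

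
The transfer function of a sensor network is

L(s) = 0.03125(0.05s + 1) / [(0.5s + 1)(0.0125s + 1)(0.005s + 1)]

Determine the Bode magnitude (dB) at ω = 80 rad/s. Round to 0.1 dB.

-53.5 dB

At ω = 80 rad/s:
zero (1 + j80·0.05) = 1 + j4 → |·| ≈ 4.1231, ∠ ≈ 75.96°
pole (1 + j80·0.5) = 1 + j40 → |·| ≈ 40.012, ∠ ≈ 88.57°
pole (1 + j80·0.0125) = 1 + j1 → |·| ≈ 1.4142, ∠ ≈ 45.00°
pole (1 + j80·0.005) = 1 + j0.4 → |·| ≈ 1.077, ∠ ≈ 21.80°
|L| = 0.03125 · 4.1231 / (40.012 · 1.4142 · 1.077) ≈ 0.0021143
Gain = 20 log₁₀(0.0021143) ≈ -53.50 dB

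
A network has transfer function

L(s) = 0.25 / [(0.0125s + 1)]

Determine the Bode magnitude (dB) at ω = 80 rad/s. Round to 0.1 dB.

-15.1 dB

At ω = 80 rad/s:
pole (1 + j80·0.0125) = 1 + j1 → |·| ≈ 1.4142, ∠ ≈ 45.00°
|L| = 0.25 · 1 / (1.4142) ≈ 0.17678
Gain = 20 log₁₀(0.17678) ≈ -15.05 dB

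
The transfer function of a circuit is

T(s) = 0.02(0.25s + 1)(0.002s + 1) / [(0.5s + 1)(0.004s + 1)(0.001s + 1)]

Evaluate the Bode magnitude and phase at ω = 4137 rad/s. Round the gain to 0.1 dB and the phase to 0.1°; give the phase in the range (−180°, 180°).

-58.6 dB, -79.9°

At ω = 4137 rad/s:
zero (1 + j4137·0.25) = 1 + j1034.25 → |·| ≈ 1034.3, ∠ ≈ 89.94°
zero (1 + j4137·0.002) = 1 + j8.274 → |·| ≈ 8.3342, ∠ ≈ 83.11°
pole (1 + j4137·0.5) = 1 + j2068.5 → |·| ≈ 2068.5, ∠ ≈ 89.97°
pole (1 + j4137·0.004) = 1 + j16.548 → |·| ≈ 16.578, ∠ ≈ 86.54°
pole (1 + j4137·0.001) = 1 + j4.137 → |·| ≈ 4.2561, ∠ ≈ 76.41°
|T| = 0.02 · 1034.3 · 8.3342 / (2068.5 · 16.578 · 4.2561) ≈ 0.0011812
Gain = 20 log₁₀(0.0011812) ≈ -58.55 dB
∠T = (89.94° + 83.11°) − (89.97° + 86.54° + 76.41°) = -79.87°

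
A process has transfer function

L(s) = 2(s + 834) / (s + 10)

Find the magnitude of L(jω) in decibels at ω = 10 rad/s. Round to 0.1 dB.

41.4 dB

At s = jω = j10:
zero (s+834): 834 + j10 → |·| = √(834²+10²) = √695656 ≈ 834.06, ∠ = arctan(10/834) ≈ 0.69°
pole (s+10): 10 + j10 → |·| = √(10²+10²) = √200 ≈ 14.142, ∠ = arctan(10/10) ≈ 45.00°
|L| = 2 · 834.06 / 14.142 ≈ 117.96
Gain = 20 log₁₀(117.96) ≈ 41.43 dB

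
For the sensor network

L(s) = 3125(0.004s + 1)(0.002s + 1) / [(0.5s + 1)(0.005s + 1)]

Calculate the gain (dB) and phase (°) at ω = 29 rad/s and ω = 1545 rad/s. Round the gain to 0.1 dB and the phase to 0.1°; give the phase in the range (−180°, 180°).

ω = 29: 46.6 dB, -84.4°; ω = 1545: 20.5 dB, -19.7°

At ω = 29 rad/s:
zero (1 + j29·0.004) = 1 + j0.116 → |·| ≈ 1.0067, ∠ ≈ 6.62°
zero (1 + j29·0.002) = 1 + j0.058 → |·| ≈ 1.0017, ∠ ≈ 3.32°
pole (1 + j29·0.5) = 1 + j14.5 → |·| ≈ 14.534, ∠ ≈ 86.05°
pole (1 + j29·0.005) = 1 + j0.145 → |·| ≈ 1.0105, ∠ ≈ 8.25°
|L| = 3125 · 1.0067 · 1.0017 / (14.534 · 1.0105) ≈ 214.57
Gain = 20 log₁₀(214.57) ≈ 46.63 dB
∠L = (6.62° + 3.32°) − (86.05° + 8.25°) = -84.36°

At ω = 1545 rad/s:
zero (1 + j1545·0.004) = 1 + j6.18 → |·| ≈ 6.2604, ∠ ≈ 80.81°
zero (1 + j1545·0.002) = 1 + j3.09 → |·| ≈ 3.2478, ∠ ≈ 72.07°
pole (1 + j1545·0.5) = 1 + j772.5 → |·| ≈ 772.5, ∠ ≈ 89.93°
pole (1 + j1545·0.005) = 1 + j7.725 → |·| ≈ 7.7895, ∠ ≈ 82.62°
|L| = 3125 · 6.2604 · 3.2478 / (772.5 · 7.7895) ≈ 10.559
Gain = 20 log₁₀(10.559) ≈ 20.47 dB
∠L = (80.81° + 72.07°) − (89.93° + 82.62°) = -19.67°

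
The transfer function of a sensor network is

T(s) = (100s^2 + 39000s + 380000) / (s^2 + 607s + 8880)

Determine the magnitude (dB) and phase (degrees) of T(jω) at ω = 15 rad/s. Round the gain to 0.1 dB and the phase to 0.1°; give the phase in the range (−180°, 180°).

34.7 dB, 12.1°

Substitute s = j15:
Numerator: 100(j15)^2 + 39000(j15) + 380000 = 357500 + j585000
Denominator: (j15)^2 + 607(j15) + 8880 = 8655 + j9105
|N| = √(357500² + 585000²) ≈ 6.8559e+05, ∠N ≈ 58.57°
|D| = √(8655² + 9105²) ≈ 12562, ∠D ≈ 46.45°
|T| = 6.8559e+05 / 12562 ≈ 54.577
Gain = 20 log₁₀(54.577) ≈ 34.74 dB
∠T = 58.57° − 46.45° = 12.12°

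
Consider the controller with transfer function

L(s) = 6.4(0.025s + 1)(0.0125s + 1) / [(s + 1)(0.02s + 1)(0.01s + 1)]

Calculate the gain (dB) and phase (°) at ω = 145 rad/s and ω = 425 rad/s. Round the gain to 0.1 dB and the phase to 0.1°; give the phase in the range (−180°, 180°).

ω = 145: -23.9 dB, -80.3°; ω = 425: -32.7 dB, -86.0°

At ω = 145 rad/s:
zero (1 + j145·0.025) = 1 + j3.625 → |·| ≈ 3.7604, ∠ ≈ 74.58°
zero (1 + j145·0.0125) = 1 + j1.8125 → |·| ≈ 2.0701, ∠ ≈ 61.11°
pole (1 + j145·1) = 1 + j145 → |·| ≈ 145, ∠ ≈ 89.60°
pole (1 + j145·0.02) = 1 + j2.9 → |·| ≈ 3.0676, ∠ ≈ 70.97°
pole (1 + j145·0.01) = 1 + j1.45 → |·| ≈ 1.7614, ∠ ≈ 55.41°
|L| = 6.4 · 3.7604 · 2.0701 / (145 · 3.0676 · 1.7614) ≈ 0.063589
Gain = 20 log₁₀(0.063589) ≈ -23.93 dB
∠L = (74.58° + 61.11°) − (89.60° + 70.97° + 55.41°) = -80.29°

At ω = 425 rad/s:
zero (1 + j425·0.025) = 1 + j10.625 → |·| ≈ 10.672, ∠ ≈ 84.62°
zero (1 + j425·0.0125) = 1 + j5.3125 → |·| ≈ 5.4058, ∠ ≈ 79.34°
pole (1 + j425·1) = 1 + j425 → |·| ≈ 425, ∠ ≈ 89.87°
pole (1 + j425·0.02) = 1 + j8.5 → |·| ≈ 8.5586, ∠ ≈ 83.29°
pole (1 + j425·0.01) = 1 + j4.25 → |·| ≈ 4.3661, ∠ ≈ 76.76°
|L| = 6.4 · 10.672 · 5.4058 / (425 · 8.5586 · 4.3661) ≈ 0.023249
Gain = 20 log₁₀(0.023249) ≈ -32.67 dB
∠L = (84.62° + 79.34°) − (89.87° + 83.29° + 76.76°) = -85.96°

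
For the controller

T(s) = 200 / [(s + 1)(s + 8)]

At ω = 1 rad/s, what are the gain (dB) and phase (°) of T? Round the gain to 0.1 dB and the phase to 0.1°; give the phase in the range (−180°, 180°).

At s = jω = j1:
pole (s+1): 1 + j1 → |·| = √(1²+1²) = √2 ≈ 1.4142, ∠ = arctan(1/1) ≈ 45.00°
pole (s+8): 8 + j1 → |·| = √(8²+1²) = √65 ≈ 8.0623, ∠ = arctan(1/8) ≈ 7.13°
|T| = 200 / 11.402 ≈ 17.541
Gain = 20 log₁₀(17.541) ≈ 24.88 dB
∠T = 0.00° − 52.13° = -52.13°

24.9 dB, -52.1°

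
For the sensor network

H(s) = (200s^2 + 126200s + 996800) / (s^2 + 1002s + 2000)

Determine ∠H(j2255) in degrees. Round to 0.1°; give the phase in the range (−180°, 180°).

Substitute s = j2255:
Numerator: 200(j2255)^2 + 126200(j2255) + 996800 = -1016008200 + j284581000
Denominator: (j2255)^2 + 1002(j2255) + 2000 = -5083025 + j2259510
|N| = √(1016008200² + 284581000²) ≈ 1.0551e+09, ∠N ≈ 164.35°
|D| = √(5083025² + 2259510²) ≈ 5.5626e+06, ∠D ≈ 156.03°
∠H = 164.35° − 156.03° = 8.32°

8.3°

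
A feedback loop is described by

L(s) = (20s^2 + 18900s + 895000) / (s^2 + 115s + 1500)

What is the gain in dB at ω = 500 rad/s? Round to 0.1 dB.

Substitute s = j500:
Numerator: 20(j500)^2 + 18900(j500) + 895000 = -4105000 + j9450000
Denominator: (j500)^2 + 115(j500) + 1500 = -248500 + j57500
|N| = √(4105000² + 9450000²) ≈ 1.0303e+07, ∠N ≈ 113.48°
|D| = √(248500² + 57500²) ≈ 2.5507e+05, ∠D ≈ 166.97°
|L| = 1.0303e+07 / 2.5507e+05 ≈ 40.393
Gain = 20 log₁₀(40.393) ≈ 32.13 dB

32.1 dB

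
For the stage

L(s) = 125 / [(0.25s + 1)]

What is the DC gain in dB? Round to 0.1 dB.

41.9 dB

L(0) = 125 · 1 / 1 = 125
20 log₁₀(125) ≈ 41.94 dB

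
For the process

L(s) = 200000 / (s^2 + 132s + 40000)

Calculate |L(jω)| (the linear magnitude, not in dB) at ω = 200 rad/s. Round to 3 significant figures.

7.58

At s = jω = j200:
quadratic: (j200)² + 132·j200 + 40000 = 0 + j26400 → |·| ≈ 26400, ∠ ≈ 90.00°
|L| = 200000 / 26400 ≈ 7.5758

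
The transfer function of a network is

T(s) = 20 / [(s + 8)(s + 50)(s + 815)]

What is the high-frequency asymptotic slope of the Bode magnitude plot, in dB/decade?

Each pole contributes −20 dB/decade at high frequency; each zero contributes +20 dB/decade.
Net: 0 zero(s) − 3 pole(s) → -60 dB/decade.

-60 dB/decade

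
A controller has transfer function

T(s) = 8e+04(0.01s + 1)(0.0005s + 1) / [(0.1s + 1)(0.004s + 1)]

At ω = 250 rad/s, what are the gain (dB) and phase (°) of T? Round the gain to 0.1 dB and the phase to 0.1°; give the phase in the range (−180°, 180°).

At ω = 250 rad/s:
zero (1 + j250·0.01) = 1 + j2.5 → |·| ≈ 2.6926, ∠ ≈ 68.20°
zero (1 + j250·0.0005) = 1 + j0.125 → |·| ≈ 1.0078, ∠ ≈ 7.13°
pole (1 + j250·0.1) = 1 + j25 → |·| ≈ 25.02, ∠ ≈ 87.71°
pole (1 + j250·0.004) = 1 + j1 → |·| ≈ 1.4142, ∠ ≈ 45.00°
|T| = 8e+04 · 2.6926 · 1.0078 / (25.02 · 1.4142) ≈ 6135.3
Gain = 20 log₁₀(6135.3) ≈ 75.76 dB
∠T = (68.20° + 7.13°) − (87.71° + 45.00°) = -57.38°

75.8 dB, -57.4°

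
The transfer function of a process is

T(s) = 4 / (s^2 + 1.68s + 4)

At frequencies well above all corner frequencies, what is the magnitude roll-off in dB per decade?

Each pole contributes −20 dB/decade at high frequency; each zero contributes +20 dB/decade.
Net: 0 zero(s) − 2 pole(s) → -40 dB/decade.

-40 dB/decade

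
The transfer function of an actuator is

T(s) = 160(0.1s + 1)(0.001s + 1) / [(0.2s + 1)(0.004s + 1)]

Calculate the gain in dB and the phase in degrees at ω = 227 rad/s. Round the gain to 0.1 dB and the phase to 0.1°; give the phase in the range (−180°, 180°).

At ω = 227 rad/s:
zero (1 + j227·0.1) = 1 + j22.7 → |·| ≈ 22.722, ∠ ≈ 87.48°
zero (1 + j227·0.001) = 1 + j0.227 → |·| ≈ 1.0254, ∠ ≈ 12.79°
pole (1 + j227·0.2) = 1 + j45.4 → |·| ≈ 45.411, ∠ ≈ 88.74°
pole (1 + j227·0.004) = 1 + j0.908 → |·| ≈ 1.3507, ∠ ≈ 42.24°
|T| = 160 · 22.722 · 1.0254 / (45.411 · 1.3507) ≈ 60.777
Gain = 20 log₁₀(60.777) ≈ 35.67 dB
∠T = (87.48° + 12.79°) − (88.74° + 42.24°) = -30.71°

35.7 dB, -30.7°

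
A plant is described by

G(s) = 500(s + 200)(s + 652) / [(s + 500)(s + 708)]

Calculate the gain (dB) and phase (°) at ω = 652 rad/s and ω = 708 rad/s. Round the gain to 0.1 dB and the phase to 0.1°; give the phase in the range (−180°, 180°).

ω = 652: 52.0 dB, 22.8°; ω = 708: 52.2 dB, 21.8°

At s = jω = j652:
zero (s+200): 200 + j652 → |·| = √(200²+652²) = √465104 ≈ 681.99, ∠ = arctan(652/200) ≈ 72.95°
zero (s+652): 652 + j652 → |·| = √(652²+652²) = √850208 ≈ 922.07, ∠ = arctan(652/652) ≈ 45.00°
pole (s+500): 500 + j652 → |·| = √(500²+652²) = √675104 ≈ 821.65, ∠ = arctan(652/500) ≈ 52.52°
pole (s+708): 708 + j652 → |·| = √(708²+652²) = √926368 ≈ 962.48, ∠ = arctan(652/708) ≈ 42.64°
|G| = 500 · 6.2884e+05 / 7.9082e+05 ≈ 397.59
Gain = 20 log₁₀(397.59) ≈ 51.99 dB
∠G = 117.95° − 95.16° = 22.79°

At s = jω = j708:
zero (s+200): 200 + j708 → |·| = √(200²+708²) = √541264 ≈ 735.71, ∠ = arctan(708/200) ≈ 74.23°
zero (s+652): 652 + j708 → |·| = √(652²+708²) = √926368 ≈ 962.48, ∠ = arctan(708/652) ≈ 47.36°
pole (s+500): 500 + j708 → |·| = √(500²+708²) = √751264 ≈ 866.75, ∠ = arctan(708/500) ≈ 54.77°
pole (s+708): 708 + j708 → |·| = √(708²+708²) = √1002528 ≈ 1001.3, ∠ = arctan(708/708) ≈ 45.00°
|G| = 500 · 7.0811e+05 / 8.6788e+05 ≈ 407.95
Gain = 20 log₁₀(407.95) ≈ 52.21 dB
∠G = 121.59° − 99.77° = 21.82°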